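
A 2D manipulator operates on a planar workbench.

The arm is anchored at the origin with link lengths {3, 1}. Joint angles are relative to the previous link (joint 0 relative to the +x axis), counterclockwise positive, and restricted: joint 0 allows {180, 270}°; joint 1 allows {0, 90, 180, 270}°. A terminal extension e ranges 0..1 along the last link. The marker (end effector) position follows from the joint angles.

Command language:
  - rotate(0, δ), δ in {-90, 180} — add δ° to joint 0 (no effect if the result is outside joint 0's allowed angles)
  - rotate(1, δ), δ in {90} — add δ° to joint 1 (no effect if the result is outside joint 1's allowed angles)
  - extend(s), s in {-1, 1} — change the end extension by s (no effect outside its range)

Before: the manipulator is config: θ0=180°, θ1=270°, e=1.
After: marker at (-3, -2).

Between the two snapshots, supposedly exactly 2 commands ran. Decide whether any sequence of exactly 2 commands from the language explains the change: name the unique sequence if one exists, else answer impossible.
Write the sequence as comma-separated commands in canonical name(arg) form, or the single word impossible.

start: config: θ0=180°, θ1=270°, e=1
step 1 (rotate(1, 90)): config: θ0=180°, θ1=0°, e=1
step 2 (rotate(1, 90)): config: θ0=180°, θ1=90°, e=1
no rival 2-sequence matches.

rotate(1, 90), rotate(1, 90)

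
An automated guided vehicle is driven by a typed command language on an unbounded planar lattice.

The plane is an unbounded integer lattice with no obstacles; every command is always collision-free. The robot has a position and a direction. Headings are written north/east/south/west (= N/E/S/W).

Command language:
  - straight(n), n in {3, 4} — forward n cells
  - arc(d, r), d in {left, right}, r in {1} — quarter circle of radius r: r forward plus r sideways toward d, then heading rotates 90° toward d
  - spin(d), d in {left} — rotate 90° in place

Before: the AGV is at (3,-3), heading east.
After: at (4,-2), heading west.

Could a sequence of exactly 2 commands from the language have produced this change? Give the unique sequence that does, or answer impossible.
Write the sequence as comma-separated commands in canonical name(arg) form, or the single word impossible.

key: position moved to (4,-2) AND the heading swung to W — translation plus rotation needed
from: at (3,-3), heading east
t=1 arc(left, 1) ⇒ at (4,-2), heading north
t=2 spin(left) ⇒ at (4,-2), heading west
all 25 alternatives checked — unique.

arc(left, 1), spin(left)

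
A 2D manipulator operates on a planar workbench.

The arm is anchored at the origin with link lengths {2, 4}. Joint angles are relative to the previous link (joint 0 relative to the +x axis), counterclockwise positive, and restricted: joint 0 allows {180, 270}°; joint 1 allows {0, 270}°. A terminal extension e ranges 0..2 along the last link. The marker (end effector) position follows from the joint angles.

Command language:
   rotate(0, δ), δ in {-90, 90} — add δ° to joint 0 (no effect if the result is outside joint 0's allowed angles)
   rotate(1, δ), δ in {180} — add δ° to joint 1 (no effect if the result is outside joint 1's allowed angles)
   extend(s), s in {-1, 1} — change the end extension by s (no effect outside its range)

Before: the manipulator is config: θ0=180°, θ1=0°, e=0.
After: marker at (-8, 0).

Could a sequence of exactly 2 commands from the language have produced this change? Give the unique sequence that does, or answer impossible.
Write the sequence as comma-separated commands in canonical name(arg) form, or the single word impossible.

from: config: θ0=180°, θ1=0°, e=0
[1] after extend(1): config: θ0=180°, θ1=0°, e=1
[2] after extend(1): config: θ0=180°, θ1=0°, e=2
all 25 alternatives checked — unique.

extend(1), extend(1)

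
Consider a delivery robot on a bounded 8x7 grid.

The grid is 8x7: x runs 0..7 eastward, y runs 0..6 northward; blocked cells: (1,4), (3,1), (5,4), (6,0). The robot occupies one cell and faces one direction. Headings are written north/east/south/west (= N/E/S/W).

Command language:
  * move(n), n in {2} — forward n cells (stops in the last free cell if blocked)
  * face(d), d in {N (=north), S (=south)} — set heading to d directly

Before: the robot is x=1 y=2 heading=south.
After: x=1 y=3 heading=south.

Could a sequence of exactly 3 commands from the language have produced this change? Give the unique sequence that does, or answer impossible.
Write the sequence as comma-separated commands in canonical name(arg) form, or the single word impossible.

key: move(2) is stopped early by the blocked cell at (1,4)
start: x=1 y=2 heading=south
[1] after face(N): x=1 y=2 heading=north
[2] after move(2): x=1 y=3 heading=north
[3] after face(S): x=1 y=3 heading=south
no rival 3-sequence matches.

face(N), move(2), face(S)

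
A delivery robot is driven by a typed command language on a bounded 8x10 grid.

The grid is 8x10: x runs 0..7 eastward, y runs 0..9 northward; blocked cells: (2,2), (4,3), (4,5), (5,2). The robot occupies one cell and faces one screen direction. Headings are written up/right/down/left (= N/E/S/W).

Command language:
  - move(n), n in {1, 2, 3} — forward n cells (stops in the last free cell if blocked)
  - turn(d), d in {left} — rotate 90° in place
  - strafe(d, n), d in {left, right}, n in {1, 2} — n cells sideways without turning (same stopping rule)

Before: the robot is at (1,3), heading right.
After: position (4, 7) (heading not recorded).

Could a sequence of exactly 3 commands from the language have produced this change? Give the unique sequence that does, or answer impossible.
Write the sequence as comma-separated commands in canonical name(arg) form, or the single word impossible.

key: running move(3) before strafe(left, 2) would end elsewhere — order is forced
start: at (1,3), heading right
1. strafe(left, 2) → at (1,5), heading right
2. strafe(left, 2) → at (1,7), heading right
3. move(3) → at (4,7), heading right
no other 3-command option fits: unique.

strafe(left, 2), strafe(left, 2), move(3)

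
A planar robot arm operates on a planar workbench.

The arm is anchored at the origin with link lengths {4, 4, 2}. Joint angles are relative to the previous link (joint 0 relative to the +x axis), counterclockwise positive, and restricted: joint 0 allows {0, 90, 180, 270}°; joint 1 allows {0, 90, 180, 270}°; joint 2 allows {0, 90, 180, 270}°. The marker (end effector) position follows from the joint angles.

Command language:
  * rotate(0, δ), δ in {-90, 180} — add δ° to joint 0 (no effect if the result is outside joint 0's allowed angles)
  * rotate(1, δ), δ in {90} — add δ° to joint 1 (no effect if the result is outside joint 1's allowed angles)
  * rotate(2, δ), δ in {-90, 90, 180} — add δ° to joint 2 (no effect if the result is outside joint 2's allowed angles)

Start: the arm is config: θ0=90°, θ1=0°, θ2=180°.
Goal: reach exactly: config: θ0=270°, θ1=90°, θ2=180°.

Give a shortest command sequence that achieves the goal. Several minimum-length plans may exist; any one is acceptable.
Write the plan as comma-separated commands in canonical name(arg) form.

t0: config: θ0=90°, θ1=0°, θ2=180°
1. rotate(1, 90) → config: θ0=90°, θ1=90°, θ2=180°
2. rotate(0, 180) → config: θ0=270°, θ1=90°, θ2=180°
minimal: 2 command(s), checked below 2.

rotate(1, 90), rotate(0, 180)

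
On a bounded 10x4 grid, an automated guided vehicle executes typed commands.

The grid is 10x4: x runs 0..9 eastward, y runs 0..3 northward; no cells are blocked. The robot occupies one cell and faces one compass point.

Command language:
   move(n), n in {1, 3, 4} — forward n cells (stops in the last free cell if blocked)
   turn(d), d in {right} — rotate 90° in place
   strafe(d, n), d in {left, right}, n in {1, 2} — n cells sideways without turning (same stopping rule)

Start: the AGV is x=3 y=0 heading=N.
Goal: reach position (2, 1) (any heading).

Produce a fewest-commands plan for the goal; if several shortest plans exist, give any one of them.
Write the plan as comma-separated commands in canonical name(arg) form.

initial: x=3 y=0 heading=N
[1] after move(1): x=3 y=1 heading=N
[2] after strafe(left, 1): x=2 y=1 heading=N
shorter routes all fall short; 2 is best.

move(1), strafe(left, 1)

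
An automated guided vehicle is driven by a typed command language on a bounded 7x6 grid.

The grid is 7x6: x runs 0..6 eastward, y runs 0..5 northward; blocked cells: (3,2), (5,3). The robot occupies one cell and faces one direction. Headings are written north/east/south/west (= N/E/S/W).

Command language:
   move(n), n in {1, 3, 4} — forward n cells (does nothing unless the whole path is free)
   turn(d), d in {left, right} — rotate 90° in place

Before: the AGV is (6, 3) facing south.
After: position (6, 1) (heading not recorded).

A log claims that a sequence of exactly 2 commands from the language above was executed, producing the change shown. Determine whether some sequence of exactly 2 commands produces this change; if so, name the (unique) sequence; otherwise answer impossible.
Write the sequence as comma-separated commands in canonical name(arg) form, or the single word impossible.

move(1), move(1)

start: (6, 3) facing south
step 1 (move(1)): (6, 2) facing south
step 2 (move(1)): (6, 1) facing south
all 25 alternatives checked — unique.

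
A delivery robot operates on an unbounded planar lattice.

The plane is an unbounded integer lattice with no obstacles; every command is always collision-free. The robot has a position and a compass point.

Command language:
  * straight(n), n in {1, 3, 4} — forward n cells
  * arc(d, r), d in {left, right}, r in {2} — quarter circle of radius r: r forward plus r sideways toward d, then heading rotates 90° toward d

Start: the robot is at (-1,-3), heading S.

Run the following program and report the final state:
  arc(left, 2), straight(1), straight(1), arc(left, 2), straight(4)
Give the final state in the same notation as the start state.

initial: at (-1,-3), heading S
1. arc(left, 2) → at (1,-5), heading E
2. straight(1) → at (2,-5), heading E
3. straight(1) → at (3,-5), heading E
4. arc(left, 2) → at (5,-3), heading N
5. straight(4) → at (5,1), heading N

at (5,1), heading N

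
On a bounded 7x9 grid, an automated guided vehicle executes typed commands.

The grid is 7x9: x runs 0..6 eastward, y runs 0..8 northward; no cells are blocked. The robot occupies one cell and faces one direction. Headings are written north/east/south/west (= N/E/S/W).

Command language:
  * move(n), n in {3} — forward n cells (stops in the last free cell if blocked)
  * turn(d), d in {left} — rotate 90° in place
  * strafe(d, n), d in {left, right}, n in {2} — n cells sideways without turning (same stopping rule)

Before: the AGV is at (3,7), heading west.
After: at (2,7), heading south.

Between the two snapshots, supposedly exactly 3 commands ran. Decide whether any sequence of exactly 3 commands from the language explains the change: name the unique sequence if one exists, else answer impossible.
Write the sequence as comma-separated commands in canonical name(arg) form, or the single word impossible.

move(3), turn(left), strafe(left, 2)

key: position moved to (2,7) AND the heading swung to S — translation plus rotation needed
t0: at (3,7), heading west
1. move(3) → at (0,7), heading west
2. turn(left) → at (0,7), heading south
3. strafe(left, 2) → at (2,7), heading south
no other 3-command option fits: unique.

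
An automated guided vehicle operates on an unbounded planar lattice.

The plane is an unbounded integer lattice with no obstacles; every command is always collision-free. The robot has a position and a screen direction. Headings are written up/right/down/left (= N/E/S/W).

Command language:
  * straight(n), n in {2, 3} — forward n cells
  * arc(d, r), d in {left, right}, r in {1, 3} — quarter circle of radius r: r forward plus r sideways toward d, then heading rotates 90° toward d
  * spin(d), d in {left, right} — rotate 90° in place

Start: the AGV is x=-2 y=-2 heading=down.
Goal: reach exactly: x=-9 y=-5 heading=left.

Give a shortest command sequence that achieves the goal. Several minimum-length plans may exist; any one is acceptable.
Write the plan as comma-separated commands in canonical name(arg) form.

arc(right, 3), straight(2), straight(2)

begin: x=-2 y=-2 heading=down
step 1 (arc(right, 3)): x=-5 y=-5 heading=left
step 2 (straight(2)): x=-7 y=-5 heading=left
step 3 (straight(2)): x=-9 y=-5 heading=left
minimal: 3 command(s), checked below 3.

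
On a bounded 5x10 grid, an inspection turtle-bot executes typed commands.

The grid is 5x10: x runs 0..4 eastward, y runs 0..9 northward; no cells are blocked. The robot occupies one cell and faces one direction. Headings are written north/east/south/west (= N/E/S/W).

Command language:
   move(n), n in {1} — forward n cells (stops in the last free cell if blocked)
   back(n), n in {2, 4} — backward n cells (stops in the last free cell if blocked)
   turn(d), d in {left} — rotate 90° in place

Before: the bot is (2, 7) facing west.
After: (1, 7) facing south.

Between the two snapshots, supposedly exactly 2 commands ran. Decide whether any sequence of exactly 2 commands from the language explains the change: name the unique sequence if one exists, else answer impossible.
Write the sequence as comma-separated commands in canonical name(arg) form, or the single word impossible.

key: order matters: swapping move(1) and turn(left) lands elsewhere
begin: (2, 7) facing west
[1] after move(1): (1, 7) facing west
[2] after turn(left): (1, 7) facing south
no rival 2-sequence matches.

move(1), turn(left)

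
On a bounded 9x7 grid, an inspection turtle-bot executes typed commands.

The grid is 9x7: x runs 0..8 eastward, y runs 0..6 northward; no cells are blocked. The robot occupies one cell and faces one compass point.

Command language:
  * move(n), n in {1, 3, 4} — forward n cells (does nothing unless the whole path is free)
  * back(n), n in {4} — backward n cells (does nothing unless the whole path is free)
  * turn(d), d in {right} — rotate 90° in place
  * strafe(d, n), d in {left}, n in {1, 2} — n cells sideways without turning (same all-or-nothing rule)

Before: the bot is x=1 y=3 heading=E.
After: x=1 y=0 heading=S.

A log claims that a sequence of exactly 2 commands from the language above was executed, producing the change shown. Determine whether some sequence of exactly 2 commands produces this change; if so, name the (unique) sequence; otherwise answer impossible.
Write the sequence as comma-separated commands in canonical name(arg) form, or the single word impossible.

turn(right), move(3)

key: order matters: swapping turn(right) and move(3) lands elsewhere
t0: x=1 y=3 heading=E
1. turn(right) → x=1 y=3 heading=S
2. move(3) → x=1 y=0 heading=S
no rival 2-sequence matches.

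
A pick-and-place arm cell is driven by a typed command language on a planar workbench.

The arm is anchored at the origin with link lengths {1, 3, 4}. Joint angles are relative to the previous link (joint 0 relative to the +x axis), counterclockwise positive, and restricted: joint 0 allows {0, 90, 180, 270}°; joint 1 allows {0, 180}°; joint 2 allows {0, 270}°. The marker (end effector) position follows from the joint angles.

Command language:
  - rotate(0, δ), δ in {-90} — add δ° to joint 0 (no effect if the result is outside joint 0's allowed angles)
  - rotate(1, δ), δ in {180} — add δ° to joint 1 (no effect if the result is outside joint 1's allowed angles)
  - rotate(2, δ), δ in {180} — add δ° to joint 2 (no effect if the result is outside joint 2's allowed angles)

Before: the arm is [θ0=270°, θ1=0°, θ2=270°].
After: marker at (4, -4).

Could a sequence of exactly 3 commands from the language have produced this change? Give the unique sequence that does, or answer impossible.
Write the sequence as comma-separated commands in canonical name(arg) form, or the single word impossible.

rotate(0, -90), rotate(0, -90), rotate(0, -90)

begin: [θ0=270°, θ1=0°, θ2=270°]
step 1 (rotate(0, -90)): [θ0=180°, θ1=0°, θ2=270°]
step 2 (rotate(0, -90)): [θ0=90°, θ1=0°, θ2=270°]
step 3 (rotate(0, -90)): [θ0=0°, θ1=0°, θ2=270°]
all 27 alternatives checked — unique.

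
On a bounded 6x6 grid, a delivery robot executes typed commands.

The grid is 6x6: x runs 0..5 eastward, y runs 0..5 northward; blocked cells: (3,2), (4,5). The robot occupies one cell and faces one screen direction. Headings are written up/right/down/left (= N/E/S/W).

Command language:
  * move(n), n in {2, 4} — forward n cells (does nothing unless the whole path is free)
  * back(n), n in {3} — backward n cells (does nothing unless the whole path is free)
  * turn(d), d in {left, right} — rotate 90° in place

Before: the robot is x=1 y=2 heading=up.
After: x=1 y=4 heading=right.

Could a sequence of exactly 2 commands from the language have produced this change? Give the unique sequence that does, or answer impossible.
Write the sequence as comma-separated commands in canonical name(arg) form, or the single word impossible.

move(2), turn(right)

key: order matters: swapping move(2) and turn(right) lands elsewhere
from: x=1 y=2 heading=up
t=1 move(2) ⇒ x=1 y=4 heading=up
t=2 turn(right) ⇒ x=1 y=4 heading=right
no other 2-command option fits: unique.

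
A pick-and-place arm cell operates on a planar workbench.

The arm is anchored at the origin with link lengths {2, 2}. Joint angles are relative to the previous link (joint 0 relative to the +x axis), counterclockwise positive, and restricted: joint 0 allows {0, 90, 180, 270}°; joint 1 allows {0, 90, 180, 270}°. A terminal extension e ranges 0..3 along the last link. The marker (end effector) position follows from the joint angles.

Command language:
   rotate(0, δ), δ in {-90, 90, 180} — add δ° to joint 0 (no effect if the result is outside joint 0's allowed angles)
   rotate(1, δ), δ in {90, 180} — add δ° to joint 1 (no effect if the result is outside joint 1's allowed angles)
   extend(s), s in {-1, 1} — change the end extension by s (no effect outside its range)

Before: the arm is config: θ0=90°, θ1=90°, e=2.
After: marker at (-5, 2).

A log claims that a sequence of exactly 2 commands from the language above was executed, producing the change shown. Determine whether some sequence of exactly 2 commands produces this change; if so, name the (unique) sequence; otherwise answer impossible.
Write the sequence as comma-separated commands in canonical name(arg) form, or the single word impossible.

extend(1), extend(1)

t0: config: θ0=90°, θ1=90°, e=2
step 1 (extend(1)): config: θ0=90°, θ1=90°, e=3
step 2 (extend(1)): config: θ0=90°, θ1=90°, e=3
no rival 2-sequence matches.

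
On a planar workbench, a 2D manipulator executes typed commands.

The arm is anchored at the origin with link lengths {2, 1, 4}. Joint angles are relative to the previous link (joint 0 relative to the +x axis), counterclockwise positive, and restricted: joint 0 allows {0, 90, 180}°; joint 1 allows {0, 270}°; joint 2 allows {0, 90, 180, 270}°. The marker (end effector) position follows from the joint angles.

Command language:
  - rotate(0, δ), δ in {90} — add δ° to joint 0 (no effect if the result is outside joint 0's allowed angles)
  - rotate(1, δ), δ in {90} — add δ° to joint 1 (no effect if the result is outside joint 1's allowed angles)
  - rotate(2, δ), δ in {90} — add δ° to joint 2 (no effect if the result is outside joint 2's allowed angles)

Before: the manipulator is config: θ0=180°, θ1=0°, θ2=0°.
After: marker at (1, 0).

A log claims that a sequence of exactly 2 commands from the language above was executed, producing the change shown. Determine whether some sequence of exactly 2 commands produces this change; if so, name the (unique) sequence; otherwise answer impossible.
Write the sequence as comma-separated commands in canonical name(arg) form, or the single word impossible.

t0: config: θ0=180°, θ1=0°, θ2=0°
step 1 (rotate(2, 90)): config: θ0=180°, θ1=0°, θ2=90°
step 2 (rotate(2, 90)): config: θ0=180°, θ1=0°, θ2=180°
uniquely the one of 9 2-step routes that fits.

rotate(2, 90), rotate(2, 90)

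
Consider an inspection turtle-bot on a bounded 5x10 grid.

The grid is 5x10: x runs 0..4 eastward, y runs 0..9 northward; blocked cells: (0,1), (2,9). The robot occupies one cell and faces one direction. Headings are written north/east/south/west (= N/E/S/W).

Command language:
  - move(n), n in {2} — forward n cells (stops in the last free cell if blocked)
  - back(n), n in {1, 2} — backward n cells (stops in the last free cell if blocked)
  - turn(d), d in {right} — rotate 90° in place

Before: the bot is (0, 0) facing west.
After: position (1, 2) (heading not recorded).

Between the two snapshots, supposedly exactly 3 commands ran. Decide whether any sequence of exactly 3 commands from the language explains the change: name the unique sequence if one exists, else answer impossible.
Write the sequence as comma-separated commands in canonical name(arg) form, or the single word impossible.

back(1), turn(right), move(2)

key: running move(2) before back(1) would end elsewhere — order is forced
from: (0, 0) facing west
1. back(1) → (1, 0) facing west
2. turn(right) → (1, 0) facing north
3. move(2) → (1, 2) facing north
all 64 alternatives checked — unique.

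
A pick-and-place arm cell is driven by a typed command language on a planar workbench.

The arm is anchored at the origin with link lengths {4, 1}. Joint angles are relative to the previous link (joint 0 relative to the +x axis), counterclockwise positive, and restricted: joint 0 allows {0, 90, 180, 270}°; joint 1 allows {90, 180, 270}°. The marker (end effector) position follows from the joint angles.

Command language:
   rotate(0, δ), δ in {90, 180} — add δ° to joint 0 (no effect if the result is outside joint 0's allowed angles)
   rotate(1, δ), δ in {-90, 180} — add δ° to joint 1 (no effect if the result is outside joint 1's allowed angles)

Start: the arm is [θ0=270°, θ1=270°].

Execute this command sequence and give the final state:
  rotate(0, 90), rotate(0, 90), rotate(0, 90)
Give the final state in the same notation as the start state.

[θ0=180°, θ1=270°]

begin: [θ0=270°, θ1=270°]
t=1 rotate(0, 90) ⇒ [θ0=0°, θ1=270°]
t=2 rotate(0, 90) ⇒ [θ0=90°, θ1=270°]
t=3 rotate(0, 90) ⇒ [θ0=180°, θ1=270°]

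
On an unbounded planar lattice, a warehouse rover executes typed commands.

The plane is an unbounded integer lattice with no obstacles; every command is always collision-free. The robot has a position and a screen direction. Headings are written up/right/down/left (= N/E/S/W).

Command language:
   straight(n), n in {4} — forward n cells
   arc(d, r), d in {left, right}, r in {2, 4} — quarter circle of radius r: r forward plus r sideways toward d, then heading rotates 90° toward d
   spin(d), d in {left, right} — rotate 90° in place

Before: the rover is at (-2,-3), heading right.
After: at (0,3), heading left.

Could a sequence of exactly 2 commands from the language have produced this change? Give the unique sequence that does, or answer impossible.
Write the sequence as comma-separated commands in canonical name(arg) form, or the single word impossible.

key: position moved to (0,3) AND the heading swung to W — translation plus rotation needed
t0: at (-2,-3), heading right
t=1 arc(left, 4) ⇒ at (2,1), heading up
t=2 arc(left, 2) ⇒ at (0,3), heading left
no rival 2-sequence matches.

arc(left, 4), arc(left, 2)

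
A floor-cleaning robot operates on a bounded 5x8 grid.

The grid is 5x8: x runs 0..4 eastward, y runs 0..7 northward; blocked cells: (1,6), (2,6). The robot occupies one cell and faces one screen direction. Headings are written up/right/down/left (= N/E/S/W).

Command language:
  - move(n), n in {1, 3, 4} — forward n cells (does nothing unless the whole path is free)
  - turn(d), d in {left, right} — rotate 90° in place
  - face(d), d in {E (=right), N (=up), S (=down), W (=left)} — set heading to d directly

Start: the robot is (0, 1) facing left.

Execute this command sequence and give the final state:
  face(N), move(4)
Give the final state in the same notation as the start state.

(0, 5) facing up

t0: (0, 1) facing left
1. face(N) → (0, 1) facing up
2. move(4) → (0, 5) facing up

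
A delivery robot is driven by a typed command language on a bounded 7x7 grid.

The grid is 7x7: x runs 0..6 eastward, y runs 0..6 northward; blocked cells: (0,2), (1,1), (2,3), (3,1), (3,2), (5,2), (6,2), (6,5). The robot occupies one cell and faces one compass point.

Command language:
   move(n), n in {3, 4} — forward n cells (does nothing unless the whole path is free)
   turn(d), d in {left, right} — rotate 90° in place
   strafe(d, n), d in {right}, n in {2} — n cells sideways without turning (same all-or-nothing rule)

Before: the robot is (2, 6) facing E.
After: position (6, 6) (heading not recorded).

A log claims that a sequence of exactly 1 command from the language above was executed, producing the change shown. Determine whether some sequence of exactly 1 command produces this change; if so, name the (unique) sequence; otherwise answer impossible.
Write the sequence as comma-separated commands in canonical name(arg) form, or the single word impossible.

move(4)

t0: (2, 6) facing E
t=1 move(4) ⇒ (6, 6) facing E
all 5 alternatives checked — unique.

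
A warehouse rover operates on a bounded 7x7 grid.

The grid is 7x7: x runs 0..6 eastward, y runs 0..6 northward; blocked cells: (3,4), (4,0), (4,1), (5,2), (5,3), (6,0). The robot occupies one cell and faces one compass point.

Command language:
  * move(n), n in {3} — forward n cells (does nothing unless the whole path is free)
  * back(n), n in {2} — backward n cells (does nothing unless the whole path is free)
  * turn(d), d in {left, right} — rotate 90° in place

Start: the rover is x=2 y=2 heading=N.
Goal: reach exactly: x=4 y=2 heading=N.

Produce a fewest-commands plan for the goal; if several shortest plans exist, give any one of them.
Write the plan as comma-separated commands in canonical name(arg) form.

begin: x=2 y=2 heading=N
1. turn(left) → x=2 y=2 heading=W
2. back(2) → x=4 y=2 heading=W
3. turn(right) → x=4 y=2 heading=N
nothing shorter than 3 reaches the goal.

turn(left), back(2), turn(right)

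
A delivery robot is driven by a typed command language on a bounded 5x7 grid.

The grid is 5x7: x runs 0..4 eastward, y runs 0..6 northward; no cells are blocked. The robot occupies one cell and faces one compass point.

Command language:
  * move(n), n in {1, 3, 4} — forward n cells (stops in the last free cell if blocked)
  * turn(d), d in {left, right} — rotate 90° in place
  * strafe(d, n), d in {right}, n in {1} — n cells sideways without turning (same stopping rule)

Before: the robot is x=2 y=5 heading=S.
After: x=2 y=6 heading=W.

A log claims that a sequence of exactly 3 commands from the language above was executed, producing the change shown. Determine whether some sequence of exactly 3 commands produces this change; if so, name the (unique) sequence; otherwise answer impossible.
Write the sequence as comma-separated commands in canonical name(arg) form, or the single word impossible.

turn(right), strafe(right, 1), strafe(right, 1)

key: running strafe(right, 1) before turn(right) would end elsewhere — order is forced
start: x=2 y=5 heading=S
[1] after turn(right): x=2 y=5 heading=W
[2] after strafe(right, 1): x=2 y=6 heading=W
[3] after strafe(right, 1): x=2 y=6 heading=W
no other 3-command option fits: unique.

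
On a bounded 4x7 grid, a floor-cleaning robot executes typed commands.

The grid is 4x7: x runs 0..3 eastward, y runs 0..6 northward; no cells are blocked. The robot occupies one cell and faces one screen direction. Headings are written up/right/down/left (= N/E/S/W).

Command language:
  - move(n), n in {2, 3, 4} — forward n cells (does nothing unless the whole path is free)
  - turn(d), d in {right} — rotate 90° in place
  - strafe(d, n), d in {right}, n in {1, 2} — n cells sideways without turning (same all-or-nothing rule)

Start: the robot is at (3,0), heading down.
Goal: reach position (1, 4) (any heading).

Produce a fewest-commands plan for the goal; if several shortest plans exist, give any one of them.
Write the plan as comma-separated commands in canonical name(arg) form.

initial: at (3,0), heading down
t=1 strafe(right, 2) ⇒ at (1,0), heading down
t=2 turn(right) ⇒ at (1,0), heading left
t=3 strafe(right, 2) ⇒ at (1,2), heading left
t=4 strafe(right, 2) ⇒ at (1,4), heading left
no 3-step plan works, so 4 is optimal.

strafe(right, 2), turn(right), strafe(right, 2), strafe(right, 2)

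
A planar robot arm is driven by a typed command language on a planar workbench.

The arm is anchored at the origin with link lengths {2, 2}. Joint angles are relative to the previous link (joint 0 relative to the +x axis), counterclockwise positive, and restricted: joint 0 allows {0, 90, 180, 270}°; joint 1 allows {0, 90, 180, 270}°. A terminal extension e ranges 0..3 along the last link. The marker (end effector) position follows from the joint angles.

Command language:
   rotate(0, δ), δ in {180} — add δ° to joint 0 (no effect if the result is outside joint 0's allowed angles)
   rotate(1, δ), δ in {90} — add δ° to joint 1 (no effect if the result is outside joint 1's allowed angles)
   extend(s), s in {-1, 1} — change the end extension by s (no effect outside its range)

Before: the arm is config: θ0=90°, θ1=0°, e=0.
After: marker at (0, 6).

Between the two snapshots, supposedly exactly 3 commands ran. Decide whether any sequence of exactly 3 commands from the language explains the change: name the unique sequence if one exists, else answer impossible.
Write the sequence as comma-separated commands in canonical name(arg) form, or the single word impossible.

key: running extend(1) before extend(-1) would end elsewhere — order is forced
initial: config: θ0=90°, θ1=0°, e=0
1. extend(-1) → config: θ0=90°, θ1=0°, e=0
2. extend(1) → config: θ0=90°, θ1=0°, e=1
3. extend(1) → config: θ0=90°, θ1=0°, e=2
no rival 3-sequence matches.

extend(-1), extend(1), extend(1)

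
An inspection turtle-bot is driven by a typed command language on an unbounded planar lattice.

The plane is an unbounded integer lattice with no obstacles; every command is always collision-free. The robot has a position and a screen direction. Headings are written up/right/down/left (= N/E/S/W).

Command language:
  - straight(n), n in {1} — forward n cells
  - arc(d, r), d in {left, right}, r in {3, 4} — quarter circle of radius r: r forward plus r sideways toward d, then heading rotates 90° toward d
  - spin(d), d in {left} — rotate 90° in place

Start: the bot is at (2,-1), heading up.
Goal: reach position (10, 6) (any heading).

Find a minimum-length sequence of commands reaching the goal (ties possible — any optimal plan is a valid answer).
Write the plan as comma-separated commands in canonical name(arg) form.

begin: at (2,-1), heading up
step 1 (arc(right, 4)): at (6,3), heading right
step 2 (straight(1)): at (7,3), heading right
step 3 (arc(left, 3)): at (10,6), heading up
minimal: 3 command(s), checked below 3.

arc(right, 4), straight(1), arc(left, 3)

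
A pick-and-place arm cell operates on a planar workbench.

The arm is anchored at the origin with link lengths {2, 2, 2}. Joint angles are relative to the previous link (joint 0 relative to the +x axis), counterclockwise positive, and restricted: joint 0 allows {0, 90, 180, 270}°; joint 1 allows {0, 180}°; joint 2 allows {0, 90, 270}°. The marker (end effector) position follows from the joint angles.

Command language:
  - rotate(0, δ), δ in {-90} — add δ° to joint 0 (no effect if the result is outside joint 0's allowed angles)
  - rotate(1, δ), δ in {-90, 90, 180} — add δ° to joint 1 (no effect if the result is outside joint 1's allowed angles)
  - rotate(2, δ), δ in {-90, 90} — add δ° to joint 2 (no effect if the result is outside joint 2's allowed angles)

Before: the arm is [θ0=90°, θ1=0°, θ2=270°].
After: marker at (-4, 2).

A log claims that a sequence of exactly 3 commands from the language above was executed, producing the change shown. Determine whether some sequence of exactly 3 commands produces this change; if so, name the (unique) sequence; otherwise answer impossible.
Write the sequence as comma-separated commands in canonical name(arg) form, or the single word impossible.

initial: [θ0=90°, θ1=0°, θ2=270°]
step 1 (rotate(0, -90)): [θ0=0°, θ1=0°, θ2=270°]
step 2 (rotate(0, -90)): [θ0=270°, θ1=0°, θ2=270°]
step 3 (rotate(0, -90)): [θ0=180°, θ1=0°, θ2=270°]
uniquely the one of 216 3-step routes that fits.

rotate(0, -90), rotate(0, -90), rotate(0, -90)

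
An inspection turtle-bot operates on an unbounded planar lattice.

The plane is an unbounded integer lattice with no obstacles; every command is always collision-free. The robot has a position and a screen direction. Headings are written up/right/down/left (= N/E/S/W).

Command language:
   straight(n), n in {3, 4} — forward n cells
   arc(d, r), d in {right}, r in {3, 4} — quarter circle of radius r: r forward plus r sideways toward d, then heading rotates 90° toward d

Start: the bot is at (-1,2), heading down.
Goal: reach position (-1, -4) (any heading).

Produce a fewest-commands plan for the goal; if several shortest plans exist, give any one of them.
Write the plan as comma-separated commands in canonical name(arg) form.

initial: at (-1,2), heading down
step 1 (straight(3)): at (-1,-1), heading down
step 2 (straight(3)): at (-1,-4), heading down
no 1-step plan works, so 2 is optimal.

straight(3), straight(3)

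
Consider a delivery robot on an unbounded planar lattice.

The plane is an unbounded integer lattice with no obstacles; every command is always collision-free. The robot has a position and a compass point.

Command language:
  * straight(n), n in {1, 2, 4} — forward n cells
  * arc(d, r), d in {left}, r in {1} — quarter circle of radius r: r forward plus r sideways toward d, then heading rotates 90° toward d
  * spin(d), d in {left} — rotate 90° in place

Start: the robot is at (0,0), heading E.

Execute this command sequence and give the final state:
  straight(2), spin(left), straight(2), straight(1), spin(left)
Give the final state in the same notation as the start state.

start: at (0,0), heading E
t=1 straight(2) ⇒ at (2,0), heading E
t=2 spin(left) ⇒ at (2,0), heading N
t=3 straight(2) ⇒ at (2,2), heading N
t=4 straight(1) ⇒ at (2,3), heading N
t=5 spin(left) ⇒ at (2,3), heading W

at (2,3), heading W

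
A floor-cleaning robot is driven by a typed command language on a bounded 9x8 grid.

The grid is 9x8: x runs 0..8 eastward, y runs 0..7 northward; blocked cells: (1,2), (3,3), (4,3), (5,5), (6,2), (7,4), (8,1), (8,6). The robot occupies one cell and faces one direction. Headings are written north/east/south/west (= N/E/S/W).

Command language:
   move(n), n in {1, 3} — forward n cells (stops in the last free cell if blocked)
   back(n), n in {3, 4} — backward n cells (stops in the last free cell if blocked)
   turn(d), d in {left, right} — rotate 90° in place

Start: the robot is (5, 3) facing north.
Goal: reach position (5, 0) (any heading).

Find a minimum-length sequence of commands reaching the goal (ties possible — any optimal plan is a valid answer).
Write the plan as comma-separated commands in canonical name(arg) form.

initial: (5, 3) facing north
t=1 back(4) ⇒ (5, 0) facing north
nothing shorter than 1 reaches the goal.

back(4)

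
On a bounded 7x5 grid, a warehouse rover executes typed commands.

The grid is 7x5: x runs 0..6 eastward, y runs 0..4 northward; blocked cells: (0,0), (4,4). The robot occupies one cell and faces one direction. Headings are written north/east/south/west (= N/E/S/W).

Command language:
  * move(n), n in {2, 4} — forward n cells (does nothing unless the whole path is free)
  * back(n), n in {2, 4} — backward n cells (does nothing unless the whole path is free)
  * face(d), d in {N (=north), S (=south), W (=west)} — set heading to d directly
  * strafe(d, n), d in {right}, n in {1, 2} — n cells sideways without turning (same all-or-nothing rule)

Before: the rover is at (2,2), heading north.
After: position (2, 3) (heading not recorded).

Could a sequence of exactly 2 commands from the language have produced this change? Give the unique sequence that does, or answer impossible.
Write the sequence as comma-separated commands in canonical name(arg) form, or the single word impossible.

key: running strafe(right, 1) before face(W) would end elsewhere — order is forced
initial: at (2,2), heading north
step 1 (face(W)): at (2,2), heading west
step 2 (strafe(right, 1)): at (2,3), heading west
uniquely the one of 81 2-step routes that fits.

face(W), strafe(right, 1)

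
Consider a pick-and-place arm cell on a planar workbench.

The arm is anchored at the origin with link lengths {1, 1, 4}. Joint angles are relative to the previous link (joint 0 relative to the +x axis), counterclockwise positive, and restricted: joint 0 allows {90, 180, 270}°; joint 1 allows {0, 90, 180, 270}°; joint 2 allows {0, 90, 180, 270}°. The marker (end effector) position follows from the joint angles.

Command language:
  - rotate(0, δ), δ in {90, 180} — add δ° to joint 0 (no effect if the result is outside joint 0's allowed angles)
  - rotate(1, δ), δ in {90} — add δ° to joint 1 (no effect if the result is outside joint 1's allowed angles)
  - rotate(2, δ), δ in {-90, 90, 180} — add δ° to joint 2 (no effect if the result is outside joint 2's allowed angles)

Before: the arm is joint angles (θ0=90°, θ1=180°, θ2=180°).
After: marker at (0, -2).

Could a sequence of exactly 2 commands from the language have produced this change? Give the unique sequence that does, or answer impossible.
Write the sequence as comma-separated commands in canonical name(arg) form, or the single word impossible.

start: joint angles (θ0=90°, θ1=180°, θ2=180°)
t=1 rotate(1, 90) ⇒ joint angles (θ0=90°, θ1=270°, θ2=180°)
t=2 rotate(1, 90) ⇒ joint angles (θ0=90°, θ1=0°, θ2=180°)
no rival 2-sequence matches.

rotate(1, 90), rotate(1, 90)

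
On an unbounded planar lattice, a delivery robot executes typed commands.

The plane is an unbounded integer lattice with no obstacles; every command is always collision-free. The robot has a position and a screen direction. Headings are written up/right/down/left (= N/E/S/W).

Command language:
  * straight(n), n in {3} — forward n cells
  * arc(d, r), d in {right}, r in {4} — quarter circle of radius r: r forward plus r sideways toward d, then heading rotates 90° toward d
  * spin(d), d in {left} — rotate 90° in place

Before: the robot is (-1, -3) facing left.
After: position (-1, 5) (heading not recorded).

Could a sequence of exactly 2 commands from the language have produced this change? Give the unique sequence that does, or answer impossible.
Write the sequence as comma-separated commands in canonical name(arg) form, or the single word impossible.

arc(right, 4), arc(right, 4)

begin: (-1, -3) facing left
t=1 arc(right, 4) ⇒ (-5, 1) facing up
t=2 arc(right, 4) ⇒ (-1, 5) facing right
uniquely the one of 9 2-step routes that fits.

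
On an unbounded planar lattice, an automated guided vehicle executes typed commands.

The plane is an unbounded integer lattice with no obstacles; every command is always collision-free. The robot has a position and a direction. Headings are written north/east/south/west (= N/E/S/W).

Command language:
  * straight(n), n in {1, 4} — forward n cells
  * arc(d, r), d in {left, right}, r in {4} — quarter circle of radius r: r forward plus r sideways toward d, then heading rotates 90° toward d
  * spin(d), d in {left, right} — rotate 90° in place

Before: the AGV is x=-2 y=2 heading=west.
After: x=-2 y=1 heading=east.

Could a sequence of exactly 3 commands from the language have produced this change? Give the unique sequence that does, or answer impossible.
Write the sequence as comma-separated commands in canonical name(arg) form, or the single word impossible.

key: position moved to (-2,1) AND the heading swung to E — translation plus rotation needed
start: x=-2 y=2 heading=west
1. spin(left) → x=-2 y=2 heading=south
2. straight(1) → x=-2 y=1 heading=south
3. spin(left) → x=-2 y=1 heading=east
no rival 3-sequence matches.

spin(left), straight(1), spin(left)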